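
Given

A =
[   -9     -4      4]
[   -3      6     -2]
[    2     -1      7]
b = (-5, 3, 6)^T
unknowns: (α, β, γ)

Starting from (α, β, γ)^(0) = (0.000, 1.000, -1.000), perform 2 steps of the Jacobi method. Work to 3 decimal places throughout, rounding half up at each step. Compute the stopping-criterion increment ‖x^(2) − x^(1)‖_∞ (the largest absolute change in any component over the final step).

1.259

Iteration 1:
  α = (-5 - (-4)·1.000 - (4)·-1.000) / (-9) = -0.333
  β = (3 - (-3)·0.000 - (-2)·-1.000) / (6) = 0.167
  γ = (6 - (2)·0.000 - (-1)·1.000) / (7) = 1.000
Iteration 2:
  α = (-5 - (-4)·0.167 - (4)·1.000) / (-9) = 0.926
  β = (3 - (-3)·-0.333 - (-2)·1.000) / (6) = 0.667
  γ = (6 - (2)·-0.333 - (-1)·0.167) / (7) = 0.976
Change: (1.259, 0.500, -0.024) → max |·| = 1.259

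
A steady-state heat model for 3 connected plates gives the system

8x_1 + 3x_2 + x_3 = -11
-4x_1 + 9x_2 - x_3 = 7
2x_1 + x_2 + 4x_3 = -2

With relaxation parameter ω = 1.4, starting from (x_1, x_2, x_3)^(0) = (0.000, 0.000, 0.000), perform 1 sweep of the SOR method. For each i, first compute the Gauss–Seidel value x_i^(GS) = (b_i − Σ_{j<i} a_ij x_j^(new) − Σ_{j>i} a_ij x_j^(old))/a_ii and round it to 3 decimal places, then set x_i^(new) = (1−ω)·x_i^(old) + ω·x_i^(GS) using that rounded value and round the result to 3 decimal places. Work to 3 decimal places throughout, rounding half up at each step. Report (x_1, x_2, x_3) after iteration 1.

(-1.925, -0.109, 0.686)

Iteration 1:
  x_1: GS value = (-11 - (3)·0.000 - (1)·0.000) / (8) = -1.375;  x_1 ← (1−ω)·0.000 + ω·-1.375 = -1.925
  x_2: GS value = (7 - (-4)·-1.925 - (-1)·0.000) / (9) = -0.078;  x_2 ← (1−ω)·0.000 + ω·-0.078 = -0.109
  x_3: GS value = (-2 - (2)·-1.925 - (1)·-0.109) / (4) = 0.490;  x_3 ← (1−ω)·0.000 + ω·0.490 = 0.686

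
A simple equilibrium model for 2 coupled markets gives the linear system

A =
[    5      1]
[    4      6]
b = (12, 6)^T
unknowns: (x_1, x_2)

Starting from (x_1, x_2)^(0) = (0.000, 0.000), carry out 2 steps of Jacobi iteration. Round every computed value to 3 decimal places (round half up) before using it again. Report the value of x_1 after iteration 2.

Iteration 1:
  x_1 = (12 - (1)·0.000) / (5) = 2.400
  x_2 = (6 - (4)·0.000) / (6) = 1.000
Iteration 2:
  x_1 = (12 - (1)·1.000) / (5) = 2.200
  x_2 = (6 - (4)·2.400) / (6) = -0.600

2.200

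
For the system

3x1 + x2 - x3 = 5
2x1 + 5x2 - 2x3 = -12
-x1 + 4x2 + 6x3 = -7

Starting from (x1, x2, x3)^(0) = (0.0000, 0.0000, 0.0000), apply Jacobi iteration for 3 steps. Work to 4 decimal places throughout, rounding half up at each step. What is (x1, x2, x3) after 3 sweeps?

Iteration 1:
  x1 = (5 - (1)·0.0000 - (-1)·0.0000) / (3) = 1.6667
  x2 = (-12 - (2)·0.0000 - (-2)·0.0000) / (5) = -2.4000
  x3 = (-7 - (-1)·0.0000 - (4)·0.0000) / (6) = -1.1667
Iteration 2:
  x1 = (5 - (1)·-2.4000 - (-1)·-1.1667) / (3) = 2.0778
  x2 = (-12 - (2)·1.6667 - (-2)·-1.1667) / (5) = -3.5334
  x3 = (-7 - (-1)·1.6667 - (4)·-2.4000) / (6) = 0.7111
Iteration 3:
  x1 = (5 - (1)·-3.5334 - (-1)·0.7111) / (3) = 3.0815
  x2 = (-12 - (2)·2.0778 - (-2)·0.7111) / (5) = -2.9467
  x3 = (-7 - (-1)·2.0778 - (4)·-3.5334) / (6) = 1.5352

(3.0815, -2.9467, 1.5352)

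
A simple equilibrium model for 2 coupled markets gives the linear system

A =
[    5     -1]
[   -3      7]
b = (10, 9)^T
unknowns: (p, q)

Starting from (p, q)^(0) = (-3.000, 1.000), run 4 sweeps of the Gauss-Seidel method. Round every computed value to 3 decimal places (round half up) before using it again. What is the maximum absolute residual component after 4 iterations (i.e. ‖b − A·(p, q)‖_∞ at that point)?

Iteration 1:
  p = (10 - (-1)·1.000) / (5) = 2.200
  q = (9 - (-3)·2.200) / (7) = 2.229
Iteration 2:
  p = (10 - (-1)·2.229) / (5) = 2.446
  q = (9 - (-3)·2.446) / (7) = 2.334
Iteration 3:
  p = (10 - (-1)·2.334) / (5) = 2.467
  q = (9 - (-3)·2.467) / (7) = 2.343
Iteration 4:
  p = (10 - (-1)·2.343) / (5) = 2.469
  q = (9 - (-3)·2.469) / (7) = 2.344
Residual b − A·x = (-0.001, -0.001); ∞-norm = 0.001

0.001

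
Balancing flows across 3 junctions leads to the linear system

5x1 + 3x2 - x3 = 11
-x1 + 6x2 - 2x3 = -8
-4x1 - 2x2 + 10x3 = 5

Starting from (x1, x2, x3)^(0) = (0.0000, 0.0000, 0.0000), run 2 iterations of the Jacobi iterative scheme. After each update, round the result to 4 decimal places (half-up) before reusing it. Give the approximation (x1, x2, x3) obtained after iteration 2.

(3.1000, -0.8000, 1.1133)

Iteration 1:
  x1 = (11 - (3)·0.0000 - (-1)·0.0000) / (5) = 2.2000
  x2 = (-8 - (-1)·0.0000 - (-2)·0.0000) / (6) = -1.3333
  x3 = (5 - (-4)·0.0000 - (-2)·0.0000) / (10) = 0.5000
Iteration 2:
  x1 = (11 - (3)·-1.3333 - (-1)·0.5000) / (5) = 3.1000
  x2 = (-8 - (-1)·2.2000 - (-2)·0.5000) / (6) = -0.8000
  x3 = (5 - (-4)·2.2000 - (-2)·-1.3333) / (10) = 1.1133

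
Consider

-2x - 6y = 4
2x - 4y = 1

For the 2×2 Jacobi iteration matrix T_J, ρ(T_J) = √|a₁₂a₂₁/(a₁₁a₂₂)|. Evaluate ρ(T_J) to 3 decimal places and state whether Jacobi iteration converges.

1.225

a₁₂a₂₁/(a₁₁a₂₂) = (-6)·(2) / ((-2)·(-4)) = -1.500000
ρ = √|-1.500000| = √1.500000 = 1.225
ρ > 1, so Jacobi diverges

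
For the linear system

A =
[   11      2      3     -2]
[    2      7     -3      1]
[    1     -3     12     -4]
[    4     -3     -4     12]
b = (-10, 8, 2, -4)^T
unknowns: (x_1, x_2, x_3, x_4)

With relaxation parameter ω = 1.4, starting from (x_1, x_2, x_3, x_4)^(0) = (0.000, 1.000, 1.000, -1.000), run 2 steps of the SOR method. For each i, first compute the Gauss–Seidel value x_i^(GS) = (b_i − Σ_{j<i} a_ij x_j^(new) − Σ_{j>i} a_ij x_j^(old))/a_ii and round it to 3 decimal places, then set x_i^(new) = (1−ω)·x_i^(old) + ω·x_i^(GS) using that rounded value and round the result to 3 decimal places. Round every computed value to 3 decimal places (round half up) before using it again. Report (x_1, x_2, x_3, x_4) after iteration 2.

Iteration 1:
  x_1: GS value = (-10 - (2)·1.000 - (3)·1.000 - (-2)·-1.000) / (11) = -1.545;  x_1 ← (1−ω)·0.000 + ω·-1.545 = -2.163
  x_2: GS value = (8 - (2)·-2.163 - (-3)·1.000 - (1)·-1.000) / (7) = 2.332;  x_2 ← (1−ω)·1.000 + ω·2.332 = 2.865
  x_3: GS value = (2 - (1)·-2.163 - (-3)·2.865 - (-4)·-1.000) / (12) = 0.730;  x_3 ← (1−ω)·1.000 + ω·0.730 = 0.622
  x_4: GS value = (-4 - (4)·-2.163 - (-3)·2.865 - (-4)·0.622) / (12) = 1.311;  x_4 ← (1−ω)·-1.000 + ω·1.311 = 2.235
Iteration 2:
  x_1: GS value = (-10 - (2)·2.865 - (3)·0.622 - (-2)·2.235) / (11) = -1.193;  x_1 ← (1−ω)·-2.163 + ω·-1.193 = -0.805
  x_2: GS value = (8 - (2)·-0.805 - (-3)·0.622 - (1)·2.235) / (7) = 1.320;  x_2 ← (1−ω)·2.865 + ω·1.320 = 0.702
  x_3: GS value = (2 - (1)·-0.805 - (-3)·0.702 - (-4)·2.235) / (12) = 1.154;  x_3 ← (1−ω)·0.622 + ω·1.154 = 1.367
  x_4: GS value = (-4 - (4)·-0.805 - (-3)·0.702 - (-4)·1.367) / (12) = 0.566;  x_4 ← (1−ω)·2.235 + ω·0.566 = -0.102

(-0.805, 0.702, 1.367, -0.102)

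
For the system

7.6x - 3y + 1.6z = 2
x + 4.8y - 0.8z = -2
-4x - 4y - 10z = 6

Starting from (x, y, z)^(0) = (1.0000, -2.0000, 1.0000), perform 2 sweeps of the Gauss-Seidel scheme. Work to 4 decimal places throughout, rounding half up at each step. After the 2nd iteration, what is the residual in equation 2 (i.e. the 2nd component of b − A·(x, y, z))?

Iteration 1:
  x = (2 - (-3)·-2.0000 - (1.6)·1.0000) / (7.6) = -0.7368
  y = (-2 - (1)·-0.7368 - (-0.8)·1.0000) / (4.8) = -0.0965
  z = (6 - (-4)·-0.7368 - (-4)·-0.0965) / (-10) = -0.2667
Iteration 2:
  x = (2 - (-3)·-0.0965 - (1.6)·-0.2667) / (7.6) = 0.2812
  y = (-2 - (1)·0.2812 - (-0.8)·-0.2667) / (4.8) = -0.5197
  z = (6 - (-4)·0.2812 - (-4)·-0.5197) / (-10) = -0.5046
Residual b − A·x = (-0.8889, -0.1903, 0.0000)

-0.1903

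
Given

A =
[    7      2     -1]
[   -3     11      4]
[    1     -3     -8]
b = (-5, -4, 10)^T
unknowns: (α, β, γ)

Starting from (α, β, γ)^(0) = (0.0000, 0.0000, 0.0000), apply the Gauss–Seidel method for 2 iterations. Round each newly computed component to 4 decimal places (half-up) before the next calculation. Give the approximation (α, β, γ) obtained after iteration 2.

Iteration 1:
  α = (-5 - (2)·0.0000 - (-1)·0.0000) / (7) = -0.7143
  β = (-4 - (-3)·-0.7143 - (4)·0.0000) / (11) = -0.5584
  γ = (10 - (1)·-0.7143 - (-3)·-0.5584) / (-8) = -1.1299
Iteration 2:
  α = (-5 - (2)·-0.5584 - (-1)·-1.1299) / (7) = -0.7162
  β = (-4 - (-3)·-0.7162 - (4)·-1.1299) / (11) = -0.1481
  γ = (10 - (1)·-0.7162 - (-3)·-0.1481) / (-8) = -1.2840

(-0.7162, -0.1481, -1.2840)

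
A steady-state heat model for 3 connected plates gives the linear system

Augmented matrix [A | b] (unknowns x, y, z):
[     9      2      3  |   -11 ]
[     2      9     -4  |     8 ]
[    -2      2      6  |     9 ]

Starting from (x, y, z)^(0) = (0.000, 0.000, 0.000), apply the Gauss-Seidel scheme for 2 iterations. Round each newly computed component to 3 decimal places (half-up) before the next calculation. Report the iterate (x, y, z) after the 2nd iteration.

(-1.715, 1.584, 0.400)

Iteration 1:
  x = (-11 - (2)·0.000 - (3)·0.000) / (9) = -1.222
  y = (8 - (2)·-1.222 - (-4)·0.000) / (9) = 1.160
  z = (9 - (-2)·-1.222 - (2)·1.160) / (6) = 0.706
Iteration 2:
  x = (-11 - (2)·1.160 - (3)·0.706) / (9) = -1.715
  y = (8 - (2)·-1.715 - (-4)·0.706) / (9) = 1.584
  z = (9 - (-2)·-1.715 - (2)·1.584) / (6) = 0.400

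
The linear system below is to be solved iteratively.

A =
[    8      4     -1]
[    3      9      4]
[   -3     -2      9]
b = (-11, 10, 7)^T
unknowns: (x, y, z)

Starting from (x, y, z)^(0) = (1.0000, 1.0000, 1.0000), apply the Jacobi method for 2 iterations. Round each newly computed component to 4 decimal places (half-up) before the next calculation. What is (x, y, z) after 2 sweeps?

(-1.3750, 1.1019, 0.2685)

Iteration 1:
  x = (-11 - (4)·1.0000 - (-1)·1.0000) / (8) = -1.7500
  y = (10 - (3)·1.0000 - (4)·1.0000) / (9) = 0.3333
  z = (7 - (-3)·1.0000 - (-2)·1.0000) / (9) = 1.3333
Iteration 2:
  x = (-11 - (4)·0.3333 - (-1)·1.3333) / (8) = -1.3750
  y = (10 - (3)·-1.7500 - (4)·1.3333) / (9) = 1.1019
  z = (7 - (-3)·-1.7500 - (-2)·0.3333) / (9) = 0.2685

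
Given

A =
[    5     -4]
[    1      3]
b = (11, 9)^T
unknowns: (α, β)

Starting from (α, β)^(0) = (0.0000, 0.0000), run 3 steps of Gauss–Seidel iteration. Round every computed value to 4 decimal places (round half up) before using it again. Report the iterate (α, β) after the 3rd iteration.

Iteration 1:
  α = (11 - (-4)·0.0000) / (5) = 2.2000
  β = (9 - (1)·2.2000) / (3) = 2.2667
Iteration 2:
  α = (11 - (-4)·2.2667) / (5) = 4.0134
  β = (9 - (1)·4.0134) / (3) = 1.6622
Iteration 3:
  α = (11 - (-4)·1.6622) / (5) = 3.5298
  β = (9 - (1)·3.5298) / (3) = 1.8234

(3.5298, 1.8234)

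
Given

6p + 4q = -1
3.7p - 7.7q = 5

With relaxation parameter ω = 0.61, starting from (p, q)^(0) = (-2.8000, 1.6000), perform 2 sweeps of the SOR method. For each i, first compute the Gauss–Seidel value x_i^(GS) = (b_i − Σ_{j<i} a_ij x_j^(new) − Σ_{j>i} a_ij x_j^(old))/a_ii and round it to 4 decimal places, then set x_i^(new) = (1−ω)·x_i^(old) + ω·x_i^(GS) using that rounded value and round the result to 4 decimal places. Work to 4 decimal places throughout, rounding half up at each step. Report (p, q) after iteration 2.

Iteration 1:
  p: GS value = (-1 - (4)·1.6000) / (6) = -1.2333;  p ← (1−ω)·-2.8000 + ω·-1.2333 = -1.8443
  q: GS value = (5 - (3.7)·-1.8443) / (-7.7) = -1.5356;  q ← (1−ω)·1.6000 + ω·-1.5356 = -0.3127
Iteration 2:
  p: GS value = (-1 - (4)·-0.3127) / (6) = 0.0418;  p ← (1−ω)·-1.8443 + ω·0.0418 = -0.6938
  q: GS value = (5 - (3.7)·-0.6938) / (-7.7) = -0.9827;  q ← (1−ω)·-0.3127 + ω·-0.9827 = -0.7214

(-0.6938, -0.7214)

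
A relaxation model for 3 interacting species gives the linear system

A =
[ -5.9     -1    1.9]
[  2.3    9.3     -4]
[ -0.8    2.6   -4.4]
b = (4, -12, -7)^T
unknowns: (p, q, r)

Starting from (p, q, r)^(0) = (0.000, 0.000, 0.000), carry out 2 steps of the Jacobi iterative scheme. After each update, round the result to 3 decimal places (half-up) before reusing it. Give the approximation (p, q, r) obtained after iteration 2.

(0.053, -0.438, 0.952)

Iteration 1:
  p = (4 - (-1)·0.000 - (1.9)·0.000) / (-5.9) = -0.678
  q = (-12 - (2.3)·0.000 - (-4)·0.000) / (9.3) = -1.290
  r = (-7 - (-0.8)·0.000 - (2.6)·0.000) / (-4.4) = 1.591
Iteration 2:
  p = (4 - (-1)·-1.290 - (1.9)·1.591) / (-5.9) = 0.053
  q = (-12 - (2.3)·-0.678 - (-4)·1.591) / (9.3) = -0.438
  r = (-7 - (-0.8)·-0.678 - (2.6)·-1.290) / (-4.4) = 0.952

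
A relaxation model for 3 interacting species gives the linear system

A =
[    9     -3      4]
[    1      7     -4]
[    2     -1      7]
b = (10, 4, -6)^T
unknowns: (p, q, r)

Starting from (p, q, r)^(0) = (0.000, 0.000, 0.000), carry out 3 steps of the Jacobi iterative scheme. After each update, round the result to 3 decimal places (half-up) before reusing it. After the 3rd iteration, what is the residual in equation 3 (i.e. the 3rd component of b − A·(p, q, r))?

Iteration 1:
  p = (10 - (-3)·0.000 - (4)·0.000) / (9) = 1.111
  q = (4 - (1)·0.000 - (-4)·0.000) / (7) = 0.571
  r = (-6 - (2)·0.000 - (-1)·0.000) / (7) = -0.857
Iteration 2:
  p = (10 - (-3)·0.571 - (4)·-0.857) / (9) = 1.682
  q = (4 - (1)·1.111 - (-4)·-0.857) / (7) = -0.077
  r = (-6 - (2)·1.111 - (-1)·0.571) / (7) = -1.093
Iteration 3:
  p = (10 - (-3)·-0.077 - (4)·-1.093) / (9) = 1.571
  q = (4 - (1)·1.682 - (-4)·-1.093) / (7) = -0.293
  r = (-6 - (2)·1.682 - (-1)·-0.077) / (7) = -1.349
Residual b − A·x = (0.378, -0.916, 0.008)

0.008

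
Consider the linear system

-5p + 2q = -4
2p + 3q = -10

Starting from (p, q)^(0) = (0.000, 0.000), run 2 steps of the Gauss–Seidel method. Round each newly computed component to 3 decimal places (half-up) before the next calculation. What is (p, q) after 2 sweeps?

Iteration 1:
  p = (-4 - (2)·0.000) / (-5) = 0.800
  q = (-10 - (2)·0.800) / (3) = -3.867
Iteration 2:
  p = (-4 - (2)·-3.867) / (-5) = -0.747
  q = (-10 - (2)·-0.747) / (3) = -2.835

(-0.747, -2.835)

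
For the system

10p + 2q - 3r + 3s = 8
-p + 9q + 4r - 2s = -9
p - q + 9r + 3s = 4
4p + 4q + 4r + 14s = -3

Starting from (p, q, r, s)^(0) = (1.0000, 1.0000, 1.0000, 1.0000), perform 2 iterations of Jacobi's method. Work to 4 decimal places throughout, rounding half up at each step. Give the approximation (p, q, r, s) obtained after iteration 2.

Iteration 1:
  p = (8 - (2)·1.0000 - (-3)·1.0000 - (3)·1.0000) / (10) = 0.6000
  q = (-9 - (-1)·1.0000 - (4)·1.0000 - (-2)·1.0000) / (9) = -1.1111
  r = (4 - (1)·1.0000 - (-1)·1.0000 - (3)·1.0000) / (9) = 0.1111
  s = (-3 - (4)·1.0000 - (4)·1.0000 - (4)·1.0000) / (14) = -1.0714
Iteration 2:
  p = (8 - (2)·-1.1111 - (-3)·0.1111 - (3)·-1.0714) / (10) = 1.3770
  q = (-9 - (-1)·0.6000 - (4)·0.1111 - (-2)·-1.0714) / (9) = -1.2208
  r = (4 - (1)·0.6000 - (-1)·-1.1111 - (3)·-1.0714) / (9) = 0.6115
  s = (-3 - (4)·0.6000 - (4)·-1.1111 - (4)·0.1111) / (14) = -0.1000

(1.3770, -1.2208, 0.6115, -0.1000)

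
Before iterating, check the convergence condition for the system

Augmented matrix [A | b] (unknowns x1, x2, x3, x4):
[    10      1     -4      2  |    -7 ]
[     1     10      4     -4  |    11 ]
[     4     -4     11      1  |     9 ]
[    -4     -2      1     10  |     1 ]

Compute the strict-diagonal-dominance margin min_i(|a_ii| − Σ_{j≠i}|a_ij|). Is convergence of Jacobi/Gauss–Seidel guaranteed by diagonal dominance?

row 1: |10| − (1+4+2) = 3
row 2: |10| − (1+4+4) = 1
row 3: |11| − (4+4+1) = 2
row 4: |10| − (4+2+1) = 3
minimum over rows = 1 → strictly diagonally dominant (convergence guaranteed)

1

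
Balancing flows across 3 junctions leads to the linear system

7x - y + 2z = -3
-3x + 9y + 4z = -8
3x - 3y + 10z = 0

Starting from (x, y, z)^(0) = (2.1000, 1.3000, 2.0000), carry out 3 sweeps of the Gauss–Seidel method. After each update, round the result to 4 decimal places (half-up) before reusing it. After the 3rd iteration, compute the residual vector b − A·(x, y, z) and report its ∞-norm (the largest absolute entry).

Iteration 1:
  x = (-3 - (-1)·1.3000 - (2)·2.0000) / (7) = -0.8143
  y = (-8 - (-3)·-0.8143 - (4)·2.0000) / (9) = -2.0492
  z = (0 - (3)·-0.8143 - (-3)·-2.0492) / (10) = -0.3705
Iteration 2:
  x = (-3 - (-1)·-2.0492 - (2)·-0.3705) / (7) = -0.6155
  y = (-8 - (-3)·-0.6155 - (4)·-0.3705) / (9) = -0.9294
  z = (0 - (3)·-0.6155 - (-3)·-0.9294) / (10) = -0.0942
Iteration 3:
  x = (-3 - (-1)·-0.9294 - (2)·-0.0942) / (7) = -0.5344
  y = (-8 - (-3)·-0.5344 - (4)·-0.0942) / (9) = -1.0252
  z = (0 - (3)·-0.5344 - (-3)·-1.0252) / (10) = -0.1472
Residual b − A·x = (0.0100, 0.2124, -0.0004); ∞-norm = 0.2124

0.2124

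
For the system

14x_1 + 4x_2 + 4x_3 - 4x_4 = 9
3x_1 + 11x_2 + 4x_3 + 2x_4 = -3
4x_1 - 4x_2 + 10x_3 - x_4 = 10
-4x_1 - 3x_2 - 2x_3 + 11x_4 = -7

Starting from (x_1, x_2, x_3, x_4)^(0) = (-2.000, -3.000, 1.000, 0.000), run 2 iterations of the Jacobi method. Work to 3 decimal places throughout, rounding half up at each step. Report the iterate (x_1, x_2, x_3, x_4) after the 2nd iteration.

(-0.074, -0.458, 0.278, -0.111)

Iteration 1:
  x_1 = (9 - (4)·-3.000 - (4)·1.000 - (-4)·0.000) / (14) = 1.214
  x_2 = (-3 - (3)·-2.000 - (4)·1.000 - (2)·0.000) / (11) = -0.091
  x_3 = (10 - (4)·-2.000 - (-4)·-3.000 - (-1)·0.000) / (10) = 0.600
  x_4 = (-7 - (-4)·-2.000 - (-3)·-3.000 - (-2)·1.000) / (11) = -2.000
Iteration 2:
  x_1 = (9 - (4)·-0.091 - (4)·0.600 - (-4)·-2.000) / (14) = -0.074
  x_2 = (-3 - (3)·1.214 - (4)·0.600 - (2)·-2.000) / (11) = -0.458
  x_3 = (10 - (4)·1.214 - (-4)·-0.091 - (-1)·-2.000) / (10) = 0.278
  x_4 = (-7 - (-4)·1.214 - (-3)·-0.091 - (-2)·0.600) / (11) = -0.111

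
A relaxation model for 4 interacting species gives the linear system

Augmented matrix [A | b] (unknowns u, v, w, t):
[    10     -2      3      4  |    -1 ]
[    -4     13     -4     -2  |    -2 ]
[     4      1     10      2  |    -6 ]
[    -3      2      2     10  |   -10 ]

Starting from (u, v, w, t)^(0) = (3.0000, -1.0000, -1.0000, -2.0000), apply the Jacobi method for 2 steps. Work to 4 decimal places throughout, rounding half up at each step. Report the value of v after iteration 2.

-0.2615

Iteration 1:
  u = (-1 - (-2)·-1.0000 - (3)·-1.0000 - (4)·-2.0000) / (10) = 0.8000
  v = (-2 - (-4)·3.0000 - (-4)·-1.0000 - (-2)·-2.0000) / (13) = 0.1538
  w = (-6 - (4)·3.0000 - (1)·-1.0000 - (2)·-2.0000) / (10) = -1.3000
  t = (-10 - (-3)·3.0000 - (2)·-1.0000 - (2)·-1.0000) / (10) = 0.3000
Iteration 2:
  u = (-1 - (-2)·0.1538 - (3)·-1.3000 - (4)·0.3000) / (10) = 0.2008
  v = (-2 - (-4)·0.8000 - (-4)·-1.3000 - (-2)·0.3000) / (13) = -0.2615
  w = (-6 - (4)·0.8000 - (1)·0.1538 - (2)·0.3000) / (10) = -0.9954
  t = (-10 - (-3)·0.8000 - (2)·0.1538 - (2)·-1.3000) / (10) = -0.5308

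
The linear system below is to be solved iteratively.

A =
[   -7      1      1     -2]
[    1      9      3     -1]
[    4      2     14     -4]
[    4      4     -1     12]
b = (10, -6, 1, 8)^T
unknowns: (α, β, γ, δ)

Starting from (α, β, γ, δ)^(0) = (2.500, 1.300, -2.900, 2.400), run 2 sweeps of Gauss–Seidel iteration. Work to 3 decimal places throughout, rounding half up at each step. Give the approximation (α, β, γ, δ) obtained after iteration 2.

(-1.490, -0.795, 0.977, 1.510)

Iteration 1:
  α = (10 - (1)·1.300 - (1)·-2.900 - (-2)·2.400) / (-7) = -2.343
  β = (-6 - (1)·-2.343 - (3)·-2.900 - (-1)·2.400) / (9) = 0.827
  γ = (1 - (4)·-2.343 - (2)·0.827 - (-4)·2.400) / (14) = 1.308
  δ = (8 - (4)·-2.343 - (4)·0.827 - (-1)·1.308) / (12) = 1.281
Iteration 2:
  α = (10 - (1)·0.827 - (1)·1.308 - (-2)·1.281) / (-7) = -1.490
  β = (-6 - (1)·-1.490 - (3)·1.308 - (-1)·1.281) / (9) = -0.795
  γ = (1 - (4)·-1.490 - (2)·-0.795 - (-4)·1.281) / (14) = 0.977
  δ = (8 - (4)·-1.490 - (4)·-0.795 - (-1)·0.977) / (12) = 1.510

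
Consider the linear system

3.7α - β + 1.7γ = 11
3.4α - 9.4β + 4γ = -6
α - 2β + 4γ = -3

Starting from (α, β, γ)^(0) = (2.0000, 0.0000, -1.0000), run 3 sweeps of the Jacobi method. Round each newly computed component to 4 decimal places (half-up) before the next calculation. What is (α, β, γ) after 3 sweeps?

Iteration 1:
  α = (11 - (-1)·0.0000 - (1.7)·-1.0000) / (3.7) = 3.4324
  β = (-6 - (3.4)·2.0000 - (4)·-1.0000) / (-9.4) = 0.9362
  γ = (-3 - (1)·2.0000 - (-2)·0.0000) / (4) = -1.2500
Iteration 2:
  α = (11 - (-1)·0.9362 - (1.7)·-1.2500) / (3.7) = 3.8003
  β = (-6 - (3.4)·3.4324 - (4)·-1.2500) / (-9.4) = 1.3479
  γ = (-3 - (1)·3.4324 - (-2)·0.9362) / (4) = -1.1400
Iteration 3:
  α = (11 - (-1)·1.3479 - (1.7)·-1.1400) / (3.7) = 3.8611
  β = (-6 - (3.4)·3.8003 - (4)·-1.1400) / (-9.4) = 1.5278
  γ = (-3 - (1)·3.8003 - (-2)·1.3479) / (4) = -1.0261

(3.8611, 1.5278, -1.0261)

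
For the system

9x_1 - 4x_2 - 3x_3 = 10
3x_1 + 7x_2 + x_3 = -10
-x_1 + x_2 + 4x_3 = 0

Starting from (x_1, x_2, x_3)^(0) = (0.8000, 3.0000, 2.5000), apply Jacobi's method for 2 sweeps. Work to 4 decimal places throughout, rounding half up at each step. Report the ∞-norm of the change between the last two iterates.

Iteration 1:
  x_1 = (10 - (-4)·3.0000 - (-3)·2.5000) / (9) = 3.2778
  x_2 = (-10 - (3)·0.8000 - (1)·2.5000) / (7) = -2.1286
  x_3 = (0 - (-1)·0.8000 - (1)·3.0000) / (4) = -0.5500
Iteration 2:
  x_1 = (10 - (-4)·-2.1286 - (-3)·-0.5500) / (9) = -0.0183
  x_2 = (-10 - (3)·3.2778 - (1)·-0.5500) / (7) = -2.7548
  x_3 = (0 - (-1)·3.2778 - (1)·-2.1286) / (4) = 1.3516
Change: (-3.2961, -0.6262, 1.9016) → max |·| = 3.2961

3.2961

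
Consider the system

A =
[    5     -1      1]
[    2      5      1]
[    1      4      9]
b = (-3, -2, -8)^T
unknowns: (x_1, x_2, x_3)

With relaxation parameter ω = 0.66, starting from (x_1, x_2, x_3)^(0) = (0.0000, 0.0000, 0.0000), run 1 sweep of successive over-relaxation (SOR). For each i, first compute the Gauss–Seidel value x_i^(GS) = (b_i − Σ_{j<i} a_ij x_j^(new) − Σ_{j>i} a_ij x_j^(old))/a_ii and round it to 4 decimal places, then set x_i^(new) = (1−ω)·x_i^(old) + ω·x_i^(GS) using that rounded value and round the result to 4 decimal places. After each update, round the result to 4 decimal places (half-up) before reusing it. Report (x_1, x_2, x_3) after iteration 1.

Iteration 1:
  x_1: GS value = (-3 - (-1)·0.0000 - (1)·0.0000) / (5) = -0.6000;  x_1 ← (1−ω)·0.0000 + ω·-0.6000 = -0.3960
  x_2: GS value = (-2 - (2)·-0.3960 - (1)·0.0000) / (5) = -0.2416;  x_2 ← (1−ω)·0.0000 + ω·-0.2416 = -0.1595
  x_3: GS value = (-8 - (1)·-0.3960 - (4)·-0.1595) / (9) = -0.7740;  x_3 ← (1−ω)·0.0000 + ω·-0.7740 = -0.5108

(-0.3960, -0.1595, -0.5108)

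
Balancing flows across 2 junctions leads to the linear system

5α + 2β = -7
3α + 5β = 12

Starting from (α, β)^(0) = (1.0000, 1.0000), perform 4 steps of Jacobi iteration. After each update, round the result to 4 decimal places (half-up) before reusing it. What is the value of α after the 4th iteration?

Iteration 1:
  α = (-7 - (2)·1.0000) / (5) = -1.8000
  β = (12 - (3)·1.0000) / (5) = 1.8000
Iteration 2:
  α = (-7 - (2)·1.8000) / (5) = -2.1200
  β = (12 - (3)·-1.8000) / (5) = 3.4800
Iteration 3:
  α = (-7 - (2)·3.4800) / (5) = -2.7920
  β = (12 - (3)·-2.1200) / (5) = 3.6720
Iteration 4:
  α = (-7 - (2)·3.6720) / (5) = -2.8688
  β = (12 - (3)·-2.7920) / (5) = 4.0752

-2.8688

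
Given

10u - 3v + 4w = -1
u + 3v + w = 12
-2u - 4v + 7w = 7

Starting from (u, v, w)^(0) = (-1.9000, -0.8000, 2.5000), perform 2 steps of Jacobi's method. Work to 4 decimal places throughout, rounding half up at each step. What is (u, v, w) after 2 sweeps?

(1.0400, 4.4467, 2.7886)

Iteration 1:
  u = (-1 - (-3)·-0.8000 - (4)·2.5000) / (10) = -1.3400
  v = (12 - (1)·-1.9000 - (1)·2.5000) / (3) = 3.8000
  w = (7 - (-2)·-1.9000 - (-4)·-0.8000) / (7) = 0.0000
Iteration 2:
  u = (-1 - (-3)·3.8000 - (4)·0.0000) / (10) = 1.0400
  v = (12 - (1)·-1.3400 - (1)·0.0000) / (3) = 4.4467
  w = (7 - (-2)·-1.3400 - (-4)·3.8000) / (7) = 2.7886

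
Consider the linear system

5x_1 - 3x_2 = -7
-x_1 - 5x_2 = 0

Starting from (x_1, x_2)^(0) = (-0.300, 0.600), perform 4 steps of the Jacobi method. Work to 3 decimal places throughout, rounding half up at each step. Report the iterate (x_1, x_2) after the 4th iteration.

Iteration 1:
  x_1 = (-7 - (-3)·0.600) / (5) = -1.040
  x_2 = (0 - (-1)·-0.300) / (-5) = 0.060
Iteration 2:
  x_1 = (-7 - (-3)·0.060) / (5) = -1.364
  x_2 = (0 - (-1)·-1.040) / (-5) = 0.208
Iteration 3:
  x_1 = (-7 - (-3)·0.208) / (5) = -1.275
  x_2 = (0 - (-1)·-1.364) / (-5) = 0.273
Iteration 4:
  x_1 = (-7 - (-3)·0.273) / (5) = -1.236
  x_2 = (0 - (-1)·-1.275) / (-5) = 0.255

(-1.236, 0.255)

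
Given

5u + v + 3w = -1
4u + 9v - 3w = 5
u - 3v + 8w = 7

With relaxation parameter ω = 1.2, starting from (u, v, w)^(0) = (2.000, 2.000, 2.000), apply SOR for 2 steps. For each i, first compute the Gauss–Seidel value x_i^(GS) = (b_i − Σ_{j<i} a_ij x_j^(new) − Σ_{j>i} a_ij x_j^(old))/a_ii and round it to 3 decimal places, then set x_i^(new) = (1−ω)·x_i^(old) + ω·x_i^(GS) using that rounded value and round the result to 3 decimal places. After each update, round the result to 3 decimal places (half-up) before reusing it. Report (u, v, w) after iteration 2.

Iteration 1:
  u: GS value = (-1 - (1)·2.000 - (3)·2.000) / (5) = -1.800;  u ← (1−ω)·2.000 + ω·-1.800 = -2.560
  v: GS value = (5 - (4)·-2.560 - (-3)·2.000) / (9) = 2.360;  v ← (1−ω)·2.000 + ω·2.360 = 2.432
  w: GS value = (7 - (1)·-2.560 - (-3)·2.432) / (8) = 2.107;  w ← (1−ω)·2.000 + ω·2.107 = 2.128
Iteration 2:
  u: GS value = (-1 - (1)·2.432 - (3)·2.128) / (5) = -1.963;  u ← (1−ω)·-2.560 + ω·-1.963 = -1.844
  v: GS value = (5 - (4)·-1.844 - (-3)·2.128) / (9) = 2.084;  v ← (1−ω)·2.432 + ω·2.084 = 2.014
  w: GS value = (7 - (1)·-1.844 - (-3)·2.014) / (8) = 1.861;  w ← (1−ω)·2.128 + ω·1.861 = 1.808

(-1.844, 2.014, 1.808)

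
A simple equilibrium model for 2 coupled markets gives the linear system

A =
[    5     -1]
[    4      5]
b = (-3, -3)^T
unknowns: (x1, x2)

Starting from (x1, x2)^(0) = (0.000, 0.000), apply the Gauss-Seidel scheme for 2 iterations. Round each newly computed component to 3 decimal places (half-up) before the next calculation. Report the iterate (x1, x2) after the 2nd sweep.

(-0.624, -0.101)

Iteration 1:
  x1 = (-3 - (-1)·0.000) / (5) = -0.600
  x2 = (-3 - (4)·-0.600) / (5) = -0.120
Iteration 2:
  x1 = (-3 - (-1)·-0.120) / (5) = -0.624
  x2 = (-3 - (4)·-0.624) / (5) = -0.101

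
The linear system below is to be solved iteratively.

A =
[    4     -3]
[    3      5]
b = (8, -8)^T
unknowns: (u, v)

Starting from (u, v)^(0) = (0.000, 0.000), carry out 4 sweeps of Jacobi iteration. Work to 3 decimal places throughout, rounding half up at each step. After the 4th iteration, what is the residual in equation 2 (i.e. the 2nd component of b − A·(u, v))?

-1.620

Iteration 1:
  u = (8 - (-3)·0.000) / (4) = 2.000
  v = (-8 - (3)·0.000) / (5) = -1.600
Iteration 2:
  u = (8 - (-3)·-1.600) / (4) = 0.800
  v = (-8 - (3)·2.000) / (5) = -2.800
Iteration 3:
  u = (8 - (-3)·-2.800) / (4) = -0.100
  v = (-8 - (3)·0.800) / (5) = -2.080
Iteration 4:
  u = (8 - (-3)·-2.080) / (4) = 0.440
  v = (-8 - (3)·-0.100) / (5) = -1.540
Residual b − A·x = (1.620, -1.620)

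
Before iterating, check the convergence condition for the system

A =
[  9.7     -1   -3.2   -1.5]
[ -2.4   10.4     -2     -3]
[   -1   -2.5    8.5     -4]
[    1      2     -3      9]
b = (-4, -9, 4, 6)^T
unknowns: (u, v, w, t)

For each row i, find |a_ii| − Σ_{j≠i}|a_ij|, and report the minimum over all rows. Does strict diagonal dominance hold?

1

row 1: |9.7| − (1+3.2+1.5) = 4
row 2: |10.4| − (2.4+2+3) = 3
row 3: |8.5| − (1+2.5+4) = 1
row 4: |9| − (1+2+3) = 3
minimum over rows = 1 → strictly diagonally dominant (convergence guaranteed)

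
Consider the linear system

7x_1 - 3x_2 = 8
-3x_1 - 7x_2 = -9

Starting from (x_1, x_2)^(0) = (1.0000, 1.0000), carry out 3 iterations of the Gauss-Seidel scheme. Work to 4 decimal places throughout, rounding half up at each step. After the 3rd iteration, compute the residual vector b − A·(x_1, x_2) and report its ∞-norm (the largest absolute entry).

0.0387

Iteration 1:
  x_1 = (8 - (-3)·1.0000) / (7) = 1.5714
  x_2 = (-9 - (-3)·1.5714) / (-7) = 0.6123
Iteration 2:
  x_1 = (8 - (-3)·0.6123) / (7) = 1.4053
  x_2 = (-9 - (-3)·1.4053) / (-7) = 0.6834
Iteration 3:
  x_1 = (8 - (-3)·0.6834) / (7) = 1.4357
  x_2 = (-9 - (-3)·1.4357) / (-7) = 0.6704
Residual b − A·x = (-0.0387, -0.0001); ∞-norm = 0.0387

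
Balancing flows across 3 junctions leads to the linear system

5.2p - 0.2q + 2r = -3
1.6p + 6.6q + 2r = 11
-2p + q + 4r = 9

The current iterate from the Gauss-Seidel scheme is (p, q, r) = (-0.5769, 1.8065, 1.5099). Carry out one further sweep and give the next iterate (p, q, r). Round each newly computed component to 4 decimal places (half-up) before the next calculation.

(-1.0882, 1.4729, 1.3377)

One sweep:
  p = (-3 - (-0.2)·1.8065 - (2)·1.5099) / (5.2) = -1.0882
  q = (11 - (1.6)·-1.0882 - (2)·1.5099) / (6.6) = 1.4729
  r = (9 - (-2)·-1.0882 - (1)·1.4729) / (4) = 1.3377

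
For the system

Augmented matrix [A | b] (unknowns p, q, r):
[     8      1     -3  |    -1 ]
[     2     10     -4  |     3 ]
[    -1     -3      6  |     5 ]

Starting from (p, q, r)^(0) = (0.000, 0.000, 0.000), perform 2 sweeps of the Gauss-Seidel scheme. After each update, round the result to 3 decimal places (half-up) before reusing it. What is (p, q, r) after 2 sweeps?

Iteration 1:
  p = (-1 - (1)·0.000 - (-3)·0.000) / (8) = -0.125
  q = (3 - (2)·-0.125 - (-4)·0.000) / (10) = 0.325
  r = (5 - (-1)·-0.125 - (-3)·0.325) / (6) = 0.975
Iteration 2:
  p = (-1 - (1)·0.325 - (-3)·0.975) / (8) = 0.200
  q = (3 - (2)·0.200 - (-4)·0.975) / (10) = 0.650
  r = (5 - (-1)·0.200 - (-3)·0.650) / (6) = 1.192

(0.200, 0.650, 1.192)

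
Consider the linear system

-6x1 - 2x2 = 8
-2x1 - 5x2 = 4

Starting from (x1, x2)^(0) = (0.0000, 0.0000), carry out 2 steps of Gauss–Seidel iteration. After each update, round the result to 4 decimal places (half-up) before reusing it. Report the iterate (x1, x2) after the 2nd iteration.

Iteration 1:
  x1 = (8 - (-2)·0.0000) / (-6) = -1.3333
  x2 = (4 - (-2)·-1.3333) / (-5) = -0.2667
Iteration 2:
  x1 = (8 - (-2)·-0.2667) / (-6) = -1.2444
  x2 = (4 - (-2)·-1.2444) / (-5) = -0.3022

(-1.2444, -0.3022)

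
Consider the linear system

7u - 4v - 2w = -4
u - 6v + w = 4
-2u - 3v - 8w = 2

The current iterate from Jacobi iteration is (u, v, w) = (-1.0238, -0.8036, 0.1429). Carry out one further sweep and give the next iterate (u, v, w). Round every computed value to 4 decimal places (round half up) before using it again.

One sweep:
  u = (-4 - (-4)·-0.8036 - (-2)·0.1429) / (7) = -0.9898
  v = (4 - (1)·-1.0238 - (1)·0.1429) / (-6) = -0.8135
  w = (2 - (-2)·-1.0238 - (-3)·-0.8036) / (-8) = 0.3073

(-0.9898, -0.8135, 0.3073)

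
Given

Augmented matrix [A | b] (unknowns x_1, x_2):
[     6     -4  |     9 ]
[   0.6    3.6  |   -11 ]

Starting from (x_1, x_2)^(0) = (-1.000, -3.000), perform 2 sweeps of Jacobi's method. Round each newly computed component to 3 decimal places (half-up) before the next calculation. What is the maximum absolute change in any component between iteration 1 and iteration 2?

0.083

Iteration 1:
  x_1 = (9 - (-4)·-3.000) / (6) = -0.500
  x_2 = (-11 - (0.6)·-1.000) / (3.6) = -2.889
Iteration 2:
  x_1 = (9 - (-4)·-2.889) / (6) = -0.426
  x_2 = (-11 - (0.6)·-0.500) / (3.6) = -2.972
Change: (0.074, -0.083) → max |·| = 0.083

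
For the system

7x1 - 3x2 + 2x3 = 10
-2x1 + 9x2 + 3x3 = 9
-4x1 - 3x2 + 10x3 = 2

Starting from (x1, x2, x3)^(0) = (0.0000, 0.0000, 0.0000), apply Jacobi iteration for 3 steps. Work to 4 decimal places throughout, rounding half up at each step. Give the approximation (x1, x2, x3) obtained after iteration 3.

Iteration 1:
  x1 = (10 - (-3)·0.0000 - (2)·0.0000) / (7) = 1.4286
  x2 = (9 - (-2)·0.0000 - (3)·0.0000) / (9) = 1.0000
  x3 = (2 - (-4)·0.0000 - (-3)·0.0000) / (10) = 0.2000
Iteration 2:
  x1 = (10 - (-3)·1.0000 - (2)·0.2000) / (7) = 1.8000
  x2 = (9 - (-2)·1.4286 - (3)·0.2000) / (9) = 1.2508
  x3 = (2 - (-4)·1.4286 - (-3)·1.0000) / (10) = 1.0714
Iteration 3:
  x1 = (10 - (-3)·1.2508 - (2)·1.0714) / (7) = 1.6585
  x2 = (9 - (-2)·1.8000 - (3)·1.0714) / (9) = 1.0429
  x3 = (2 - (-4)·1.8000 - (-3)·1.2508) / (10) = 1.2952

(1.6585, 1.0429, 1.2952)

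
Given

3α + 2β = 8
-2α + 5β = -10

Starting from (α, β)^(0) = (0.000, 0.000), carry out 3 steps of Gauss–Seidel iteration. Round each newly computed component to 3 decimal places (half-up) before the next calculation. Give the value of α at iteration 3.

Iteration 1:
  α = (8 - (2)·0.000) / (3) = 2.667
  β = (-10 - (-2)·2.667) / (5) = -0.933
Iteration 2:
  α = (8 - (2)·-0.933) / (3) = 3.289
  β = (-10 - (-2)·3.289) / (5) = -0.684
Iteration 3:
  α = (8 - (2)·-0.684) / (3) = 3.123
  β = (-10 - (-2)·3.123) / (5) = -0.751

3.123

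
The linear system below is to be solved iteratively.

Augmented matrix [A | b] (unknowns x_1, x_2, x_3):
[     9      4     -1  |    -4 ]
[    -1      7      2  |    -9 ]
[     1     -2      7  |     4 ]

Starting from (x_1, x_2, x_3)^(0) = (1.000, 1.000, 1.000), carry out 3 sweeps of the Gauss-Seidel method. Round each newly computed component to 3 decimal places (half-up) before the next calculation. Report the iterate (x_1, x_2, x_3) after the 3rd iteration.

(0.149, -1.308, 0.176)

Iteration 1:
  x_1 = (-4 - (4)·1.000 - (-1)·1.000) / (9) = -0.778
  x_2 = (-9 - (-1)·-0.778 - (2)·1.000) / (7) = -1.683
  x_3 = (4 - (1)·-0.778 - (-2)·-1.683) / (7) = 0.202
Iteration 2:
  x_1 = (-4 - (4)·-1.683 - (-1)·0.202) / (9) = 0.326
  x_2 = (-9 - (-1)·0.326 - (2)·0.202) / (7) = -1.297
  x_3 = (4 - (1)·0.326 - (-2)·-1.297) / (7) = 0.154
Iteration 3:
  x_1 = (-4 - (4)·-1.297 - (-1)·0.154) / (9) = 0.149
  x_2 = (-9 - (-1)·0.149 - (2)·0.154) / (7) = -1.308
  x_3 = (4 - (1)·0.149 - (-2)·-1.308) / (7) = 0.176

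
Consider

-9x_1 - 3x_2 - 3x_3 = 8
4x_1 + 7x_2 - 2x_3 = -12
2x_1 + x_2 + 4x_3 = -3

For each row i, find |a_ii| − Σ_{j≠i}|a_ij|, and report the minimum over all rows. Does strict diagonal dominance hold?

row 1: |-9| − (3+3) = 3
row 2: |7| − (4+2) = 1
row 3: |4| − (2+1) = 1
minimum over rows = 1 → strictly diagonally dominant (convergence guaranteed)

1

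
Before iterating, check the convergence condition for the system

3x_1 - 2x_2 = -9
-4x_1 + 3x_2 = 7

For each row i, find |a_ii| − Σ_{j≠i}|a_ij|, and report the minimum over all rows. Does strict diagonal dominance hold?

-1

row 1: |3| − (2) = 1
row 2: |3| − (4) = -1
minimum over rows = -1 → not strictly diagonally dominant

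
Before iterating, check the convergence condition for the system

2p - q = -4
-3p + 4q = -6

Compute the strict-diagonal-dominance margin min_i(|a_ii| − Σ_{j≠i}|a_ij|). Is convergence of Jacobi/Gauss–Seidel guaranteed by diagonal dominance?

1

row 1: |2| − (1) = 1
row 2: |4| − (3) = 1
minimum over rows = 1 → strictly diagonally dominant (convergence guaranteed)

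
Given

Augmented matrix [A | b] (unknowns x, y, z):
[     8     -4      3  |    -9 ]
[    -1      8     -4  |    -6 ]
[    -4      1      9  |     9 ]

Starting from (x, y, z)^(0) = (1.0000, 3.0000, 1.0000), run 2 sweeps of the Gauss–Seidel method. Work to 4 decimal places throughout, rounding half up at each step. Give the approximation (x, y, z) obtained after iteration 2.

Iteration 1:
  x = (-9 - (-4)·3.0000 - (3)·1.0000) / (8) = 0.0000
  y = (-6 - (-1)·0.0000 - (-4)·1.0000) / (8) = -0.2500
  z = (9 - (-4)·0.0000 - (1)·-0.2500) / (9) = 1.0278
Iteration 2:
  x = (-9 - (-4)·-0.2500 - (3)·1.0278) / (8) = -1.6354
  y = (-6 - (-1)·-1.6354 - (-4)·1.0278) / (8) = -0.4405
  z = (9 - (-4)·-1.6354 - (1)·-0.4405) / (9) = 0.3221

(-1.6354, -0.4405, 0.3221)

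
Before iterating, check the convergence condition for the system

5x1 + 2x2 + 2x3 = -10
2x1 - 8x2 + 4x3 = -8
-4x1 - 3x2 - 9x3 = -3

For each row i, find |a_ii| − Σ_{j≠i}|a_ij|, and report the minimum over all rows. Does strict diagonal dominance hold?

1

row 1: |5| − (2+2) = 1
row 2: |-8| − (2+4) = 2
row 3: |-9| − (4+3) = 2
minimum over rows = 1 → strictly diagonally dominant (convergence guaranteed)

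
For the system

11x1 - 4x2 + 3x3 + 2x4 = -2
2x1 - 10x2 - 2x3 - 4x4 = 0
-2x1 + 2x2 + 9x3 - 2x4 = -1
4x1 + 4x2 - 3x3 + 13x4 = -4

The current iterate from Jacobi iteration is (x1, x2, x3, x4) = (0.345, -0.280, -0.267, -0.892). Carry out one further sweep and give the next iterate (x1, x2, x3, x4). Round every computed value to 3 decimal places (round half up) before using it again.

(-0.049, 0.479, -0.170, -0.389)

One sweep:
  x1 = (-2 - (-4)·-0.280 - (3)·-0.267 - (2)·-0.892) / (11) = -0.049
  x2 = (0 - (2)·0.345 - (-2)·-0.267 - (-4)·-0.892) / (-10) = 0.479
  x3 = (-1 - (-2)·0.345 - (2)·-0.280 - (-2)·-0.892) / (9) = -0.170
  x4 = (-4 - (4)·0.345 - (4)·-0.280 - (-3)·-0.267) / (13) = -0.389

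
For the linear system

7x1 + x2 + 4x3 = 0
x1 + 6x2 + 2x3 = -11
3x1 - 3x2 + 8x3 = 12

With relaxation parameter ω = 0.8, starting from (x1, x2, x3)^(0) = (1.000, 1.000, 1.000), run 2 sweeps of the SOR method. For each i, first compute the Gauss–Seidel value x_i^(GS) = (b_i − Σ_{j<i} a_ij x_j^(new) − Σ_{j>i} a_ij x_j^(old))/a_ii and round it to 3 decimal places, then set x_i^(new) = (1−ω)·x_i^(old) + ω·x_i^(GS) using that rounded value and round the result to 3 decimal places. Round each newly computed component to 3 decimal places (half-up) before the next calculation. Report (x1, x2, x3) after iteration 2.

(-0.392, -1.995, 0.932)

Iteration 1:
  x1: GS value = (0 - (1)·1.000 - (4)·1.000) / (7) = -0.714;  x1 ← (1−ω)·1.000 + ω·-0.714 = -0.371
  x2: GS value = (-11 - (1)·-0.371 - (2)·1.000) / (6) = -2.105;  x2 ← (1−ω)·1.000 + ω·-2.105 = -1.484
  x3: GS value = (12 - (3)·-0.371 - (-3)·-1.484) / (8) = 1.083;  x3 ← (1−ω)·1.000 + ω·1.083 = 1.066
Iteration 2:
  x1: GS value = (0 - (1)·-1.484 - (4)·1.066) / (7) = -0.397;  x1 ← (1−ω)·-0.371 + ω·-0.397 = -0.392
  x2: GS value = (-11 - (1)·-0.392 - (2)·1.066) / (6) = -2.123;  x2 ← (1−ω)·-1.484 + ω·-2.123 = -1.995
  x3: GS value = (12 - (3)·-0.392 - (-3)·-1.995) / (8) = 0.899;  x3 ← (1−ω)·1.066 + ω·0.899 = 0.932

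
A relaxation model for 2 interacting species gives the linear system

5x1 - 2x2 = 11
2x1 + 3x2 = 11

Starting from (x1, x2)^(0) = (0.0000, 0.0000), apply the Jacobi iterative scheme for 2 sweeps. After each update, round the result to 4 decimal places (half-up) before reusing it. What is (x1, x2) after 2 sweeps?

(3.6667, 2.2000)

Iteration 1:
  x1 = (11 - (-2)·0.0000) / (5) = 2.2000
  x2 = (11 - (2)·0.0000) / (3) = 3.6667
Iteration 2:
  x1 = (11 - (-2)·3.6667) / (5) = 3.6667
  x2 = (11 - (2)·2.2000) / (3) = 2.2000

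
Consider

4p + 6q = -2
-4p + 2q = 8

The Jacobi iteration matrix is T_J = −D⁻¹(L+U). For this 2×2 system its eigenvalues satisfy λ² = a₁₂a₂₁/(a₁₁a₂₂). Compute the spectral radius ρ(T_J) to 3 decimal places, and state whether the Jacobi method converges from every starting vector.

1.732

a₁₂a₂₁/(a₁₁a₂₂) = (6)·(-4) / ((4)·(2)) = -3.000000
ρ = √|-3.000000| = √3.000000 = 1.732
ρ > 1, so Jacobi diverges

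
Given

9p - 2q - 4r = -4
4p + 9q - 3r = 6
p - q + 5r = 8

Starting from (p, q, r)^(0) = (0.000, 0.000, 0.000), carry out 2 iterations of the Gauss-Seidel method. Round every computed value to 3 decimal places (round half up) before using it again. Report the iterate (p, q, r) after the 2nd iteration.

Iteration 1:
  p = (-4 - (-2)·0.000 - (-4)·0.000) / (9) = -0.444
  q = (6 - (4)·-0.444 - (-3)·0.000) / (9) = 0.864
  r = (8 - (1)·-0.444 - (-1)·0.864) / (5) = 1.862
Iteration 2:
  p = (-4 - (-2)·0.864 - (-4)·1.862) / (9) = 0.575
  q = (6 - (4)·0.575 - (-3)·1.862) / (9) = 1.032
  r = (8 - (1)·0.575 - (-1)·1.032) / (5) = 1.691

(0.575, 1.032, 1.691)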